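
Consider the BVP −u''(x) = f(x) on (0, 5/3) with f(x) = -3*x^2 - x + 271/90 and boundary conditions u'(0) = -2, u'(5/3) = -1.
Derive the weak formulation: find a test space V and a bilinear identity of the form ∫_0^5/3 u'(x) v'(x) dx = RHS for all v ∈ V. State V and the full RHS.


V = H^1(0, 5/3) (v unrestricted at boundary; u is determined up to an additive constant); weak form: ∫_0^5/3 u'v' dx = ∫_0^5/3 (-3*x^2 - x + 271/90) v dx − v(5/3) + 2·v(0) for all v ∈ V.

Multiply both sides by a test function v and integrate from 0 to 5/3:
  ∫_0^5/3 −u''(x) v(x) dx = ∫_0^5/3 f(x) v(x) dx.
Integrate the LHS by parts once:
  ∫_0^5/3 −u'' v dx = −[u'(x) v(x)]_0^5/3 + ∫_0^5/3 u'(x) v'(x) dx.
Thus ∫_0^5/3 u'(x) v'(x) dx = ∫_0^5/3 f(x) v(x) dx + [u'(x) v(x)]_0^5/3.
Choose V so that boundary terms are either known or forced to vanish.
u has inhomogeneous Neumann u'(0) = -2, u'(5/3) = -1. [u' v]_0^5/3 = (-1)·v(5/3) − (-2)·v(0) = − v(5/3) + 2·v(0). Take V = H^1(0, 5/3); boundary term becomes part of RHS.
Weak formulation: find u (satisfying any essential BC) such that ∫_0^5/3 u'(x) v'(x) dx = ∫_0^5/3 f v dx − v(5/3) + 2·v(0) for all v ∈ V (Neumann data are natural BCs: they enter the RHS as boundary terms).
Substituting f(x) = -3*x^2 - x + 271/90, the right-hand side is ∫_0^5/3 (-3*x^2 - x + 271/90) v dx − v(5/3) + 2·v(0).
Compatibility check (pure Neumann): taking v ≡ 1 ∈ V gives 0 = ∫_0^5/3 f dx + (-1) − (-2), i.e. ∫_0^5/3 f dx must equal u'(0) − u'(5/3) = -1. Indeed ∫_0^5/3 (-3*x^2 - x + 271/90) dx = -1, so the data are compatible. The solution is then unique only up to an additive constant (fix it e.g. by requiring ∫_0^5/3 u dx = 0).


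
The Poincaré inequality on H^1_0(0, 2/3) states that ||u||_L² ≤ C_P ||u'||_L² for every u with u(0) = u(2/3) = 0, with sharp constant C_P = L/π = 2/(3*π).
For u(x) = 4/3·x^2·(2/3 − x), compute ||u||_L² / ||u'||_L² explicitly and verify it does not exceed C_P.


||u||_L² / ||u'||_L² = sqrt(14)/21 < C_P = 2/(3*π).

u(x) = 4/3·x^2·(2/3 − x), so u'(x) = 4*x*(4 - 9*x)/9.
u(x) = 4/3·x^2·(2/3 − x) vanishes at x = 0 and x = 2/3, so u ∈ H^1_0(0, 2/3). Differentiate via the product rule and integrate the resulting polynomials term by term.
  ∫_0^2/3 u² dx = ∫_0^2/3 (16*x^6/9 - 64*x^5/27 + 64*x^4/81) dx. Term by term:
    ∫_0^2/3 16*x^6/9 dx = 2048/137781;  ∫_0^2/3 -64*x^5/27 dx = -2048/59049;  ∫_0^2/3 64*x^4/81 dx = 2048/98415.
  Sum: 2048/137781 − 2048/59049 + 2048/98415 = 2048/2066715.
  ∫_0^2/3 (u')² dx = ∫_0^2/3 (16*x^4 - 128*x^3/9 + 256*x^2/81) dx. Term by term:
    ∫_0^2/3 16*x^4 dx = 512/1215;  ∫_0^2/3 -128*x^3/9 dx = -512/729;  ∫_0^2/3 256*x^2/81 dx = 2048/6561.
  Sum: 512/1215 − 512/729 + 2048/6561 = 1024/32805.
∫_0^2/3 u² dx = 2048/2066715, so ||u||_L² = 32*sqrt(70)/8505.
∫_0^2/3 (u')² dx = 1024/32805, so ||u'||_L² = 32*sqrt(5)/405.
Ratio ||u||_L² / ||u'||_L² = sqrt(14)/21.
Sharp Poincaré constant on H^1_0(0, 2/3) is C_P = L/π = 2/(3*π), achieved by sin(3*π/2·x).
A polynomial bump cannot attain the sharp Poincaré constant (only the first sine eigenfunction does), so the ratio is strictly less than C_P, consistent with ||u||_L² ≤ C_P ||u'||_L².


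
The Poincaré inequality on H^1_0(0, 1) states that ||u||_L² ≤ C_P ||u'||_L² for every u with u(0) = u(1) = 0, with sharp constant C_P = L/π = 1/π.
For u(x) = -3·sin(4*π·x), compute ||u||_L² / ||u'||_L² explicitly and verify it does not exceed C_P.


||u||_L² / ||u'||_L² = 1/(4*π) < C_P = 1/π.

u(x) = -3·sin(4*π·x), so u'(x) = -12*π*cos(4*π*x).
Writing u(x) = A·sin(kπx/L) with A = -3 and k = 4, use ∫_0^L sin²(kπx/L) dx = L/2 and ∫_0^L cos²(kπx/L) dx = L/2.
u² = 9·sin²(4*π·x) and (u')² = 144*π^2·cos²(4*π·x), and each of sin², cos² integrates to L/2 = 1/2 over (0, 1).
∫_0^1 u² dx = 9/2, so ||u||_L² = 3*sqrt(2)/2.
∫_0^1 (u')² dx = 72*π^2, so ||u'||_L² = 6*sqrt(2)*π.
Ratio ||u||_L² / ||u'||_L² = 1/(4*π).
Sharp Poincaré constant on H^1_0(0, 1) is C_P = L/π = 1/π, achieved by sin(π·x).
This is the k = 4 harmonic; the ratio L/(kπ) is strictly less than C_P = L/π, consistent with the sharp inequality ||u||_L² ≤ C_P ||u'||_L².


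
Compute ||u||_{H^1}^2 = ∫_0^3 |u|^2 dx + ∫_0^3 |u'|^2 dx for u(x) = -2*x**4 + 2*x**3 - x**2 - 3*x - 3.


||u||_{H^1}^2 = 1242063/70

The H^1 norm (squared) on an interval (0, L) is
  ||u||_{H^1}^2 = ∫_0^L u(x)^2 dx + ∫_0^L u'(x)^2 dx.
Compute u'(x) = -8*x**3 + 6*x**2 - 2*x - 3.
Then u(x)^2 = 4*x**8 - 8*x**7 + 8*x**6 + 8*x**5 + x**4 - 6*x**3 + 15*x**2 + 18*x + 9 and u'(x)^2 = 64*x**6 - 96*x**5 + 68*x**4 + 24*x**3 - 32*x**2 + 12*x + 9.
Integrate each monomial from 0 to 3 using ∫_0^3 c·x^n dx = c·3^(n+1)/(n+1):
  ∫_0^3 u(x)^2 dx = ∫_0^3 (4*x^8 - 8*x^7 + 8*x^6 + 8*x^5 + x^4 - 6*x^3 + 15*x^2 + 18*x + 9) dx. Term by term:
    ∫_0^3 4*x^8 dx = 8748;  ∫_0^3 -8*x^7 dx = -6561;  ∫_0^3 8*x^6 dx = 17496/7;
    ∫_0^3 8*x^5 dx = 972;  ∫_0^3 x^4 dx = 243/5;  ∫_0^3 -6*x^3 dx = -243/2;
    ∫_0^3 15*x^2 dx = 135;  ∫_0^3 18*x dx = 81;  ∫_0^3 9 dx = 27.
  Sum: 8748 − 6561 + 17496/7 + 972 + 243/5 − 243/2 + 135 + 81 + 27 = 407997/70.
  ∫_0^3 u'(x)^2 dx = ∫_0^3 (64*x^6 - 96*x^5 + 68*x^4 + 24*x^3 - 32*x^2 + 12*x + 9) dx. Term by term:
    ∫_0^3 64*x^6 dx = 139968/7;  ∫_0^3 -96*x^5 dx = -11664;  ∫_0^3 68*x^4 dx = 16524/5;
    ∫_0^3 24*x^3 dx = 486;  ∫_0^3 -32*x^2 dx = -288;  ∫_0^3 12*x dx = 54;
    ∫_0^3 9 dx = 27.
  Sum: 139968/7 − 11664 + 16524/5 + 486 − 288 + 54 + 27 = 417033/35.
Adding: ||u||_{H^1}^2 = 407997/70 + 417033/35 = 1242063/70.


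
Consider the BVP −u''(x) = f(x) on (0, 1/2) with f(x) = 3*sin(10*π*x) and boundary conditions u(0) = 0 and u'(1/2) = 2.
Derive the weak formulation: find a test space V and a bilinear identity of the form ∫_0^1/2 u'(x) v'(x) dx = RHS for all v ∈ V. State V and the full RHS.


V = {v ∈ H^1(0, 1/2) : v(0) = 0} (test functions vanish at x = 0 where u is specified); weak form: ∫_0^1/2 u'v' dx = ∫_0^1/2 (3*sin(10*π*x)) v dx + 2·v(1/2) for all v ∈ V.

Multiply both sides by a test function v and integrate from 0 to 1/2:
  ∫_0^1/2 −u''(x) v(x) dx = ∫_0^1/2 f(x) v(x) dx.
Integrate the LHS by parts once:
  ∫_0^1/2 −u'' v dx = −[u'(x) v(x)]_0^1/2 + ∫_0^1/2 u'(x) v'(x) dx.
Thus ∫_0^1/2 u'(x) v'(x) dx = ∫_0^1/2 f(x) v(x) dx + [u'(x) v(x)]_0^1/2.
Choose V so that boundary terms are either known or forced to vanish.
Mixed BC: u(0) = 0 (Dirichlet) and u'(1/2) = 2 (Neumann). Define V = {v ∈ H^1(0, 1/2) : v(0) = 0}. Then [u' v]_0^1/2 = u'(1/2)·v(1/2) − u'(0)·0 = 2·v(1/2).
Weak formulation: find u (satisfying any essential BC) such that ∫_0^1/2 u'(x) v'(x) dx = ∫_0^1/2 f v dx + 2·v(1/2) for all v ∈ V (Dirichlet at 0 absorbed into V; Neumann datum at x = 1/2 contributes the boundary term).
Substituting f(x) = 3*sin(10*π*x), the right-hand side is ∫_0^1/2 (3*sin(10*π*x)) v dx + 2·v(1/2).


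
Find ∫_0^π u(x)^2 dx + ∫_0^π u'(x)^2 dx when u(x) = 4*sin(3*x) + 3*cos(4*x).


||u||_{H^1(0,π)}^2 = -2448/7 + 313*π/2

u'(x) = -12*sin(4*x) + 12*cos(3*x).
Expand u² and (u')² and integrate term by term on (0, π), using: for integers n ≥ 1, ∫_0^π sin²(nx) dx = ∫_0^π cos²(nx) dx = π/2; for n ≠ n', ∫_0^π sin(nx)sin(n'x) dx = ∫_0^π cos(nx)cos(n'x) dx = 0; and by product-to-sum, ∫_0^π sin(nx)cos(n'x) dx = ½∫_0^π [sin((n+n')x) + sin((n−n')x)] dx, which is 0 when n+n' is even and 2n/(n²−n'²) when n+n' is odd (it need not vanish on (0, π)).
  u² squared terms: (3)²·∫cos(4x)² dx = 9·π/2 = 9*π/2;  (4)²·∫sin(3x)² dx = 16·π/2 = 8*π.
  u² cross terms: 2·(3)·(4)·∫cos(4x)·sin(3x) dx = 24·(-6/7) = -144/7.
  So ∫_0^π u² dx = 9*π/2 + 8*π − 144/7 = -144/7 + 25*π/2.
  (u')² squared terms: (-12)²·∫sin(4x)² dx = 144·π/2 = 72*π;  (12)²·∫cos(3x)² dx = 144·π/2 = 72*π.
  (u')² cross terms: 2·(-12)·(12)·∫sin(4x)·cos(3x) dx = -288·(8/7) = -2304/7.
  So ∫_0^π (u')² dx = 72*π + 72*π − 2304/7 = -2304/7 + 144*π.
||u||_{H^1}^2 = (-144/7 + 25*π/2) + (-2304/7 + 144*π) = -2448/7 + 313*π/2.


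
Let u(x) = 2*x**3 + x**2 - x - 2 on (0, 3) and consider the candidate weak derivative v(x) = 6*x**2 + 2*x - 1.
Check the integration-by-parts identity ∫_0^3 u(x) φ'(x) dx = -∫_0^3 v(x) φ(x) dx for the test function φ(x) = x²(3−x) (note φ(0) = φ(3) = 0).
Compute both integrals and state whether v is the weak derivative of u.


LHS = -3267/20, RHS = -3267/20. Yes, v = u' weakly.

u(x) = 2*x**3 + x**2 - x - 2, classical derivative u'(x) = 6*x**2 + 2*x - 1.
φ(x) = x²(3−x), so φ'(x) = 3*x*(2 - x).
Note φ(0) = φ(3) = 0, so the boundary term u·φ vanishes.
LHS = ∫_0^3 u(x) φ'(x) dx = ∫_0^3 (-6*x^5 + 9*x^4 + 9*x^3 - 12*x) dx. Term by term:
  ∫_0^3 -6*x^5 dx = -729;  ∫_0^3 9*x^4 dx = 2187/5;  ∫_0^3 9*x^3 dx = 729/4;
  ∫_0^3 -12*x dx = -54.
Sum: -729 + 2187/5 + 729/4 − 54 = -3267/20.
So LHS = -3267/20.
∫_0^3 v(x) φ(x) dx = ∫_0^3 (-6*x^5 + 16*x^4 + 7*x^3 - 3*x^2) dx. Term by term:
  ∫_0^3 -6*x^5 dx = -729;  ∫_0^3 16*x^4 dx = 3888/5;  ∫_0^3 7*x^3 dx = 567/4;
  ∫_0^3 -3*x^2 dx = -27.
Sum: -729 + 3888/5 + 567/4 − 27 = 3267/20.
So RHS = -∫_0^3 v(x) φ(x) dx = -3267/20.
LHS = RHS, so the identity holds for this test φ.
Moreover u is smooth here and v(x) = u'(x) = 6*x**2 + 2*x - 1 pointwise, so the identity holds for every test function. Hence v is the weak derivative of u.


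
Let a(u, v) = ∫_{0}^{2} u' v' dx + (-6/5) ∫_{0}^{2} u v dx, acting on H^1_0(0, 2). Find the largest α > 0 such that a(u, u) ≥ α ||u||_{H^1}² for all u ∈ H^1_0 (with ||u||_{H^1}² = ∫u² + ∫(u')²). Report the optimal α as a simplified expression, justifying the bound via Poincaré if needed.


α = (-24/5 + π^2)/(4 + π^2)

Coercivity of a(·,·) on H^1_0(0, 2) means a(u, u) ≥ α ||u||_{H^1}² for every u ∈ H^1_0.
The interval has length L = 2, and Poincaré/coercivity depend only on L. Here a(u, u) = ∫(u')² + (-6/5)·∫u².
Here c = -6/5 < 0 with |c| < (π/L)² = π^2/4, so coercivity still holds. The condition a(u,u) ≥ α||u||_{H^1}² reads (1−α)∫(u')² ≥ (α−c)∫u². Any admissible α is ≤ 1 (rapidly oscillating u have ∫u²/∫(u')² → 0), and α = 1 would force 0 ≥ (1−c)∫u², impossible since c < 1; so 1−α > 0. By the sharp Poincaré inequality on H^1_0 of an interval of length L, ∫(u')² ≥ (π/L)²∫u² with equality for the first sine mode sin(π(x−x₀)/L) (x₀ the left endpoint), so the inequality holds for all u iff (1−α)(π/L)² ≥ α − c, i.e. α ≤ ((π/L)² + c)/((π/L)² + 1) = (1 + c(L/π)²)/(1 + (L/π)²). (Direct route, valid since c ≤ 0: Poincaré gives c∫u² ≥ c(L/π)²∫(u')², so a(u,u) ≥ (1 + c(L/π)²)∫(u')², while ||u||_{H^1}² ≤ (1 + (L/π)²)∫(u')²; dividing yields the same α.) With (π/L)² = π^2/4 and c = -6/5, the largest admissible constant is α = ((π/L)² + c)/((π/L)² + 1).
Simplifying, α = (-24/5 + π^2)/(4 + π^2).


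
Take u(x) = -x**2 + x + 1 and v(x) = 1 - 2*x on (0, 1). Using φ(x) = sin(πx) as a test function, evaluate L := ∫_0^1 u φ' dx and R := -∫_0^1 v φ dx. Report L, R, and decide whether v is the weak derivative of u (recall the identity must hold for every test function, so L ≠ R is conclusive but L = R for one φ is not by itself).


LHS = 0, RHS = 0. Yes, v = u' weakly.

u(x) = -x**2 + x + 1, classical derivative u'(x) = 1 - 2*x.
φ(x) = sin(πx), so φ'(x) = π*cos(π*x).
Note φ(0) = φ(1) = 0, so the boundary term u·φ vanishes.
LHS = ∫_0^1 u(x) φ'(x) dx = ∫_0^1 (-π*x^2*cos(π*x) + π*x*cos(π*x) + π*cos(π*x)) dx. Term by term:
  ∫_0^1 π*cos(π*x) dx = 0;  ∫_0^1 π*x*cos(π*x) dx = -2/π;  ∫_0^1 -π*x^2*cos(π*x) dx = 2/π.
Sum: 0 − 2/π + 2/π = 0.
So LHS = 0.
∫_0^1 v(x) φ(x) dx = ∫_0^1 (-2*x*sin(π*x) + sin(π*x)) dx. Term by term:
  ∫_0^1 -2*x*sin(π*x) dx = -2/π;  ∫_0^1 sin(π*x) dx = 2/π.
Sum: -2/π + 2/π = 0.
So RHS = -∫_0^1 v(x) φ(x) dx = 0.
LHS = RHS, so the identity holds for this test φ.
Moreover u is smooth here and v(x) = u'(x) = 1 - 2*x pointwise, so the identity holds for every test function. Hence v is the weak derivative of u.


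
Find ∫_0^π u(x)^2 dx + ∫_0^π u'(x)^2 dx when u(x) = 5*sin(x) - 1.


||u||_{H^1(0,π)}^2 = -20 + 26*π

u'(x) = 5*cos(x).
Expand u² and (u')² and integrate term by term on (0, π), using: for integers n ≥ 1, ∫_0^π sin²(nx) dx = ∫_0^π cos²(nx) dx = π/2; for n ≠ n', ∫_0^π sin(nx)sin(n'x) dx = ∫_0^π cos(nx)cos(n'x) dx = 0; and by product-to-sum, ∫_0^π sin(nx)cos(n'x) dx = ½∫_0^π [sin((n+n')x) + sin((n−n')x)] dx, which is 0 when n+n' is even and 2n/(n²−n'²) when n+n' is odd (it need not vanish on (0, π)). For the constant mode: ∫_0^π 1 dx = π, ∫_0^π cos(nx) dx = 0, ∫_0^π sin(nx) dx = (1−(−1)^n)/n.
  u² squared terms: (-1)²·∫1 dx = 1·π = π;  (5)²·∫sin(x)² dx = 25·π/2 = 25*π/2.
  u² cross terms: 2·(-1)·(5)·∫1·sin(x) dx = -10·(2) = -20.
  So ∫_0^π u² dx = π + 25*π/2 − 20 = -20 + 27*π/2.
  (u')² squared terms: (5)²·∫cos(x)² dx = 25·π/2 = 25*π/2.
  So ∫_0^π (u')² dx = 25*π/2.
||u||_{H^1}^2 = (-20 + 27*π/2) + (25*π/2) = -20 + 26*π.


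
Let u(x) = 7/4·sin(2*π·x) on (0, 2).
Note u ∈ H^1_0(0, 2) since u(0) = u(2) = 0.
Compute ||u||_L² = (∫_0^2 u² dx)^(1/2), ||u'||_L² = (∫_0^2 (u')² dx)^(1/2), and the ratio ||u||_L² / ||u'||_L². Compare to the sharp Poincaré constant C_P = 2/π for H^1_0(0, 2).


||u||_L² / ||u'||_L² = 1/(2*π) < C_P = 2/π.

u(x) = 7/4·sin(2*π·x), so u'(x) = 7*π*cos(2*π*x)/2.
Writing u(x) = A·sin(kπx/L) with A = 7/4 and k = 4, use ∫_0^L sin²(kπx/L) dx = L/2 and ∫_0^L cos²(kπx/L) dx = L/2.
u² = 49/16·sin²(2*π·x) and (u')² = 49*π^2/4·cos²(2*π·x), and each of sin², cos² integrates to L/2 = 1 over (0, 2).
∫_0^2 u² dx = 49/16, so ||u||_L² = 7/4.
∫_0^2 (u')² dx = 49*π^2/4, so ||u'||_L² = 7*π/2.
Ratio ||u||_L² / ||u'||_L² = 1/(2*π).
Sharp Poincaré constant on H^1_0(0, 2) is C_P = L/π = 2/π, achieved by sin(π/2·x).
This is the k = 4 harmonic; the ratio L/(kπ) is strictly less than C_P = L/π, consistent with the sharp inequality ||u||_L² ≤ C_P ||u'||_L².


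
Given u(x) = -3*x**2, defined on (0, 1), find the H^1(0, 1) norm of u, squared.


||u||_{H^1}^2 = 69/5

The H^1 norm (squared) on an interval (0, L) is
  ||u||_{H^1}^2 = ∫_0^L u(x)^2 dx + ∫_0^L u'(x)^2 dx.
Compute u'(x) = -6*x.
Then u(x)^2 = 9*x**4 and u'(x)^2 = 36*x**2.
Integrate each monomial from 0 to 1 using ∫_0^1 c·x^n dx = c·1^(n+1)/(n+1):
  ∫_0^1 u(x)^2 dx = ∫_0^1 (9*x^4) dx. Term by term:
    ∫_0^1 9*x^4 dx = 9/5.
  ∫_0^1 u'(x)^2 dx = ∫_0^1 (36*x^2) dx. Term by term:
    ∫_0^1 36*x^2 dx = 12.
Adding: ||u||_{H^1}^2 = 9/5 + 12 = 69/5.


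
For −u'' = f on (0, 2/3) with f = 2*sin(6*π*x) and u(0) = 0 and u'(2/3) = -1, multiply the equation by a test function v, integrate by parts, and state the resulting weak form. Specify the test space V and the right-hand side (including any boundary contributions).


V = {v ∈ H^1(0, 2/3) : v(0) = 0} (test functions vanish at x = 0 where u is specified); weak form: ∫_0^2/3 u'v' dx = ∫_0^2/3 (2*sin(6*π*x)) v dx − v(2/3) for all v ∈ V.

Multiply both sides by a test function v and integrate from 0 to 2/3:
  ∫_0^2/3 −u''(x) v(x) dx = ∫_0^2/3 f(x) v(x) dx.
Integrate the LHS by parts once:
  ∫_0^2/3 −u'' v dx = −[u'(x) v(x)]_0^2/3 + ∫_0^2/3 u'(x) v'(x) dx.
Thus ∫_0^2/3 u'(x) v'(x) dx = ∫_0^2/3 f(x) v(x) dx + [u'(x) v(x)]_0^2/3.
Choose V so that boundary terms are either known or forced to vanish.
Mixed BC: u(0) = 0 (Dirichlet) and u'(2/3) = -1 (Neumann). Define V = {v ∈ H^1(0, 2/3) : v(0) = 0}. Then [u' v]_0^2/3 = u'(2/3)·v(2/3) − u'(0)·0 = − v(2/3).
Weak formulation: find u (satisfying any essential BC) such that ∫_0^2/3 u'(x) v'(x) dx = ∫_0^2/3 f v dx − v(2/3) for all v ∈ V (Dirichlet at 0 absorbed into V; Neumann datum at x = 2/3 contributes the boundary term).
Substituting f(x) = 2*sin(6*π*x), the right-hand side is ∫_0^2/3 (2*sin(6*π*x)) v dx − v(2/3).


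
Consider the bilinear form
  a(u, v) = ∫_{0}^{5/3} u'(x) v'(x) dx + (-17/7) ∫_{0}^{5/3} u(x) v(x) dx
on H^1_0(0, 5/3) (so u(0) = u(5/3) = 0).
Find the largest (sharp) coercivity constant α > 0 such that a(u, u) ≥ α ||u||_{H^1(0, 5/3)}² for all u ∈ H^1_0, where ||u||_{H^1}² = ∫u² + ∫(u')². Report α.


α = (-425 + 63*π^2)/(7*(25 + 9*π^2))

Coercivity of a(·,·) on H^1_0(0, 5/3) means a(u, u) ≥ α ||u||_{H^1}² for every u ∈ H^1_0.
The interval has length L = 5/3, and Poincaré/coercivity depend only on L. Here a(u, u) = ∫(u')² + (-17/7)·∫u².
Here c = -17/7 < 0 with |c| < (π/L)² = 9*π^2/25, so coercivity still holds. The condition a(u,u) ≥ α||u||_{H^1}² reads (1−α)∫(u')² ≥ (α−c)∫u². Any admissible α is ≤ 1 (rapidly oscillating u have ∫u²/∫(u')² → 0), and α = 1 would force 0 ≥ (1−c)∫u², impossible since c < 1; so 1−α > 0. By the sharp Poincaré inequality on H^1_0 of an interval of length L, ∫(u')² ≥ (π/L)²∫u² with equality for the first sine mode sin(π(x−x₀)/L) (x₀ the left endpoint), so the inequality holds for all u iff (1−α)(π/L)² ≥ α − c, i.e. α ≤ ((π/L)² + c)/((π/L)² + 1) = (1 + c(L/π)²)/(1 + (L/π)²). (Direct route, valid since c ≤ 0: Poincaré gives c∫u² ≥ c(L/π)²∫(u')², so a(u,u) ≥ (1 + c(L/π)²)∫(u')², while ||u||_{H^1}² ≤ (1 + (L/π)²)∫(u')²; dividing yields the same α.) With (π/L)² = 9*π^2/25 and c = -17/7, the largest admissible constant is α = ((π/L)² + c)/((π/L)² + 1).
Simplifying, α = (-425 + 63*π^2)/(7*(25 + 9*π^2)).


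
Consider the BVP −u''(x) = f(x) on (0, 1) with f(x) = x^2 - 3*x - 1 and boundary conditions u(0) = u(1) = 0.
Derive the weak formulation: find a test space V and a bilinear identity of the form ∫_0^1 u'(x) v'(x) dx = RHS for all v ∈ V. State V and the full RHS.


V = H^1_0(0, 1) (so v(0) = v(1) = 0); weak form: ∫_0^1 u'v' dx = ∫_0^1 (x^2 - 3*x - 1) v dx for all v ∈ V.

Multiply both sides by a test function v and integrate from 0 to 1:
  ∫_0^1 −u''(x) v(x) dx = ∫_0^1 f(x) v(x) dx.
Integrate the LHS by parts once:
  ∫_0^1 −u'' v dx = −[u'(x) v(x)]_0^1 + ∫_0^1 u'(x) v'(x) dx.
Thus ∫_0^1 u'(x) v'(x) dx = ∫_0^1 f(x) v(x) dx + [u'(x) v(x)]_0^1.
Choose V so that boundary terms are either known or forced to vanish.
u is Dirichlet: u(0) = u(1) = 0. Let V = H^1_0(0, 1); then v(0) = v(1) = 0, and [u' v]_0^1 = 0.
Weak formulation: find u (satisfying any essential BC) such that ∫_0^1 u'(x) v'(x) dx = ∫_0^1 f v dx for all v ∈ V.
Substituting f(x) = x^2 - 3*x - 1, the right-hand side is ∫_0^1 (x^2 - 3*x - 1) v dx.


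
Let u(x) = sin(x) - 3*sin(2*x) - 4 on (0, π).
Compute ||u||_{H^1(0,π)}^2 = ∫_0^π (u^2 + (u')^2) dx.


||u||_{H^1(0,π)}^2 = -16 + 79*π/2

u'(x) = cos(x) - 6*cos(2*x).
Expand u² and (u')² and integrate term by term on (0, π), using: for integers n ≥ 1, ∫_0^π sin²(nx) dx = ∫_0^π cos²(nx) dx = π/2; for n ≠ n', ∫_0^π sin(nx)sin(n'x) dx = ∫_0^π cos(nx)cos(n'x) dx = 0; and by product-to-sum, ∫_0^π sin(nx)cos(n'x) dx = ½∫_0^π [sin((n+n')x) + sin((n−n')x)] dx, which is 0 when n+n' is even and 2n/(n²−n'²) when n+n' is odd (it need not vanish on (0, π)). For the constant mode: ∫_0^π 1 dx = π, ∫_0^π cos(nx) dx = 0, ∫_0^π sin(nx) dx = (1−(−1)^n)/n.
  u² squared terms: (-4)²·∫1 dx = 16·π = 16*π;  (-3)²·∫sin(2x)² dx = 9·π/2 = 9*π/2;  (1)²·∫sin(x)² dx = 1·π/2 = π/2.
  u² cross terms: 2·(-4)·(-3)·∫1·sin(2x) dx = 24·(0) = 0;  2·(-4)·(1)·∫1·sin(x) dx = -8·(2) = -16;  2·(-3)·(1)·∫sin(2x)·sin(x) dx = -6·(0) = 0.
  So ∫_0^π u² dx = 16*π + 9*π/2 + π/2 + 0 − 16 + 0 = -16 + 21*π.
  (u')² squared terms: (-6)²·∫cos(2x)² dx = 36·π/2 = 18*π;  (1)²·∫cos(x)² dx = 1·π/2 = π/2.
  (u')² cross terms: 2·(-6)·(1)·∫cos(2x)·cos(x) dx = -12·(0) = 0.
  So ∫_0^π (u')² dx = 18*π + π/2 + 0 = 37*π/2.
||u||_{H^1}^2 = (-16 + 21*π) + (37*π/2) = -16 + 79*π/2.


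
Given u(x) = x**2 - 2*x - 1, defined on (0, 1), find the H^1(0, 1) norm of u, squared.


||u||_{H^1}^2 = 21/5

The H^1 norm (squared) on an interval (0, L) is
  ||u||_{H^1}^2 = ∫_0^L u(x)^2 dx + ∫_0^L u'(x)^2 dx.
Compute u'(x) = 2*x - 2.
Then u(x)^2 = x**4 - 4*x**3 + 2*x**2 + 4*x + 1 and u'(x)^2 = 4*x**2 - 8*x + 4.
Integrate each monomial from 0 to 1 using ∫_0^1 c·x^n dx = c·1^(n+1)/(n+1):
  ∫_0^1 u(x)^2 dx = ∫_0^1 (x^4 - 4*x^3 + 2*x^2 + 4*x + 1) dx. Term by term:
    ∫_0^1 x^4 dx = 1/5;  ∫_0^1 -4*x^3 dx = -1;  ∫_0^1 2*x^2 dx = 2/3;
    ∫_0^1 4*x dx = 2;  ∫_0^1 1 dx = 1.
  Sum: 1/5 − 1 + 2/3 + 2 + 1 = 43/15.
  ∫_0^1 u'(x)^2 dx = ∫_0^1 (4*x^2 - 8*x + 4) dx. Term by term:
    ∫_0^1 4*x^2 dx = 4/3;  ∫_0^1 -8*x dx = -4;  ∫_0^1 4 dx = 4.
  Sum: 4/3 − 4 + 4 = 4/3.
Adding: ||u||_{H^1}^2 = 43/15 + 4/3 = 21/5.


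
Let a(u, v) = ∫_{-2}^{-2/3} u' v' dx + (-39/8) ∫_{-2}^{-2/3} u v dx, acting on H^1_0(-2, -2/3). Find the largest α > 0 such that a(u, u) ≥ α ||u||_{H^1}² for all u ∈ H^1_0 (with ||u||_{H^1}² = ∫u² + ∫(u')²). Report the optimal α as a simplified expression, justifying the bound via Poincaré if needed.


α = 3*(-26 + 3*π^2)/(16 + 9*π^2)

Coercivity of a(·,·) on H^1_0(-2, -2/3) means a(u, u) ≥ α ||u||_{H^1}² for every u ∈ H^1_0.
The interval has length L = 4/3, and Poincaré/coercivity depend only on L. Here a(u, u) = ∫(u')² + (-39/8)·∫u².
Here c = -39/8 < 0 with |c| < (π/L)² = 9*π^2/16, so coercivity still holds. The condition a(u,u) ≥ α||u||_{H^1}² reads (1−α)∫(u')² ≥ (α−c)∫u². Any admissible α is ≤ 1 (rapidly oscillating u have ∫u²/∫(u')² → 0), and α = 1 would force 0 ≥ (1−c)∫u², impossible since c < 1; so 1−α > 0. By the sharp Poincaré inequality on H^1_0 of an interval of length L, ∫(u')² ≥ (π/L)²∫u² with equality for the first sine mode sin(π(x−x₀)/L) (x₀ the left endpoint), so the inequality holds for all u iff (1−α)(π/L)² ≥ α − c, i.e. α ≤ ((π/L)² + c)/((π/L)² + 1) = (1 + c(L/π)²)/(1 + (L/π)²). (Direct route, valid since c ≤ 0: Poincaré gives c∫u² ≥ c(L/π)²∫(u')², so a(u,u) ≥ (1 + c(L/π)²)∫(u')², while ||u||_{H^1}² ≤ (1 + (L/π)²)∫(u')²; dividing yields the same α.) With (π/L)² = 9*π^2/16 and c = -39/8, the largest admissible constant is α = ((π/L)² + c)/((π/L)² + 1).
Simplifying, α = 3*(-26 + 3*π^2)/(16 + 9*π^2).


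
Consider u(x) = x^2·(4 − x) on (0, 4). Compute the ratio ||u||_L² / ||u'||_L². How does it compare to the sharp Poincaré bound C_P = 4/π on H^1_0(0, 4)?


||u||_L² / ||u'||_L² = 2*sqrt(14)/7 < C_P = 4/π.

u(x) = x^2·(4 − x), so u'(x) = x*(8 - 3*x).
u(x) = x^2·(4 − x) vanishes at x = 0 and x = 4, so u ∈ H^1_0(0, 4). Differentiate via the product rule and integrate the resulting polynomials term by term.
  ∫_0^4 u² dx = ∫_0^4 (x^6 - 8*x^5 + 16*x^4) dx. Term by term:
    ∫_0^4 x^6 dx = 16384/7;  ∫_0^4 -8*x^5 dx = -16384/3;  ∫_0^4 16*x^4 dx = 16384/5.
  Sum: 16384/7 − 16384/3 + 16384/5 = 16384/105.
  ∫_0^4 (u')² dx = ∫_0^4 (9*x^4 - 48*x^3 + 64*x^2) dx. Term by term:
    ∫_0^4 9*x^4 dx = 9216/5;  ∫_0^4 -48*x^3 dx = -3072;  ∫_0^4 64*x^2 dx = 4096/3.
  Sum: 9216/5 − 3072 + 4096/3 = 2048/15.
∫_0^4 u² dx = 16384/105, so ||u||_L² = 128*sqrt(105)/105.
∫_0^4 (u')² dx = 2048/15, so ||u'||_L² = 32*sqrt(30)/15.
Ratio ||u||_L² / ||u'||_L² = 2*sqrt(14)/7.
Sharp Poincaré constant on H^1_0(0, 4) is C_P = L/π = 4/π, achieved by sin(π/4·x).
A polynomial bump cannot attain the sharp Poincaré constant (only the first sine eigenfunction does), so the ratio is strictly less than C_P, consistent with ||u||_L² ≤ C_P ||u'||_L².


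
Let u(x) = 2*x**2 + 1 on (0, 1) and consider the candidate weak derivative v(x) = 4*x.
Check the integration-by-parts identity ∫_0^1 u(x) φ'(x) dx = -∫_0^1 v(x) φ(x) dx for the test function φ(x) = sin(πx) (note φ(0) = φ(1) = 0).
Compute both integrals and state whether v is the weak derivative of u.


LHS = -4/π, RHS = -4/π. Yes, v = u' weakly.

u(x) = 2*x**2 + 1, classical derivative u'(x) = 4*x.
φ(x) = sin(πx), so φ'(x) = π*cos(π*x).
Note φ(0) = φ(1) = 0, so the boundary term u·φ vanishes.
LHS = ∫_0^1 u(x) φ'(x) dx = ∫_0^1 (2*π*x^2*cos(π*x) + π*cos(π*x)) dx. Term by term:
  ∫_0^1 π*cos(π*x) dx = 0;  ∫_0^1 2*π*x^2*cos(π*x) dx = -4/π.
Sum: 0 − 4/π = -4/π.
So LHS = -4/π.
∫_0^1 v(x) φ(x) dx = ∫_0^1 (4*x*sin(π*x)) dx. Term by term:
  ∫_0^1 4*x*sin(π*x) dx = 4/π.
So RHS = -∫_0^1 v(x) φ(x) dx = -4/π.
LHS = RHS, so the identity holds for this test φ.
Moreover u is smooth here and v(x) = u'(x) = 4*x pointwise, so the identity holds for every test function. Hence v is the weak derivative of u.


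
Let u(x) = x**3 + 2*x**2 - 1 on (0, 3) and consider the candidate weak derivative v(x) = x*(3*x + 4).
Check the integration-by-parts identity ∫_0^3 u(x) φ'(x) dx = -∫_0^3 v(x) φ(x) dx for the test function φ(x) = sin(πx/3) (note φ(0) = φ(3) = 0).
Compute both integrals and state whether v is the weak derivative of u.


LHS = -117/π + 324/π^3, RHS = -117/π + 324/π^3. Yes, v = u' weakly.

u(x) = x**3 + 2*x**2 - 1, classical derivative u'(x) = 3*x**2 + 4*x.
φ(x) = sin(πx/3), so φ'(x) = π*cos(π*x/3)/3.
Note φ(0) = φ(3) = 0, so the boundary term u·φ vanishes.
LHS = ∫_0^3 u(x) φ'(x) dx = ∫_0^3 (π*x^3*cos(π*x/3)/3 + 2*π*x^2*cos(π*x/3)/3 - π*cos(π*x/3)/3) dx. Term by term:
  ∫_0^3 -π*cos(π*x/3)/3 dx = 0;  ∫_0^3 π*x^3*cos(π*x/3)/3 dx = -81/π + 324/π^3;  ∫_0^3 2*π*x^2*cos(π*x/3)/3 dx = -36/π.
Sum: 0 + -81/π + 324/π^3 − 36/π = -117/π + 324/π^3.
So LHS = -117/π + 324/π^3.
∫_0^3 v(x) φ(x) dx = ∫_0^3 (3*x^2*sin(π*x/3) + 4*x*sin(π*x/3)) dx. Term by term:
  ∫_0^3 3*x^2*sin(π*x/3) dx = -324/π^3 + 81/π;  ∫_0^3 4*x*sin(π*x/3) dx = 36/π.
Sum: -324/π^3 + 81/π + 36/π = -324/π^3 + 117/π.
So RHS = -∫_0^3 v(x) φ(x) dx = -117/π + 324/π^3.
LHS = RHS, so the identity holds for this test φ.
Moreover u is smooth here and v(x) = u'(x) = 3*x**2 + 4*x pointwise, so the identity holds for every test function. Hence v is the weak derivative of u.


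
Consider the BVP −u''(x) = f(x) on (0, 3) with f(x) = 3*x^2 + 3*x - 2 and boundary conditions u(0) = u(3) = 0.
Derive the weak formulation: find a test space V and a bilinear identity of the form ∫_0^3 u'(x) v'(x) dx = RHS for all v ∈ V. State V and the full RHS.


V = H^1_0(0, 3) (so v(0) = v(3) = 0); weak form: ∫_0^3 u'v' dx = ∫_0^3 (3*x^2 + 3*x - 2) v dx for all v ∈ V.

Multiply both sides by a test function v and integrate from 0 to 3:
  ∫_0^3 −u''(x) v(x) dx = ∫_0^3 f(x) v(x) dx.
Integrate the LHS by parts once:
  ∫_0^3 −u'' v dx = −[u'(x) v(x)]_0^3 + ∫_0^3 u'(x) v'(x) dx.
Thus ∫_0^3 u'(x) v'(x) dx = ∫_0^3 f(x) v(x) dx + [u'(x) v(x)]_0^3.
Choose V so that boundary terms are either known or forced to vanish.
u is Dirichlet: u(0) = u(3) = 0. Let V = H^1_0(0, 3); then v(0) = v(3) = 0, and [u' v]_0^3 = 0.
Weak formulation: find u (satisfying any essential BC) such that ∫_0^3 u'(x) v'(x) dx = ∫_0^3 f v dx for all v ∈ V.
Substituting f(x) = 3*x^2 + 3*x - 2, the right-hand side is ∫_0^3 (3*x^2 + 3*x - 2) v dx.


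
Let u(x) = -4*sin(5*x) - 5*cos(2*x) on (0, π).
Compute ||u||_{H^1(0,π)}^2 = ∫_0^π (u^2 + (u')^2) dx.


||u||_{H^1(0,π)}^2 = 2000/21 + 541*π/2

u'(x) = 10*sin(2*x) - 20*cos(5*x).
Expand u² and (u')² and integrate term by term on (0, π), using: for integers n ≥ 1, ∫_0^π sin²(nx) dx = ∫_0^π cos²(nx) dx = π/2; for n ≠ n', ∫_0^π sin(nx)sin(n'x) dx = ∫_0^π cos(nx)cos(n'x) dx = 0; and by product-to-sum, ∫_0^π sin(nx)cos(n'x) dx = ½∫_0^π [sin((n+n')x) + sin((n−n')x)] dx, which is 0 when n+n' is even and 2n/(n²−n'²) when n+n' is odd (it need not vanish on (0, π)).
  u² squared terms: (-5)²·∫cos(2x)² dx = 25·π/2 = 25*π/2;  (-4)²·∫sin(5x)² dx = 16·π/2 = 8*π.
  u² cross terms: 2·(-5)·(-4)·∫cos(2x)·sin(5x) dx = 40·(10/21) = 400/21.
  So ∫_0^π u² dx = 25*π/2 + 8*π + 400/21 = 400/21 + 41*π/2.
  (u')² squared terms: (-20)²·∫cos(5x)² dx = 400·π/2 = 200*π;  (10)²·∫sin(2x)² dx = 100·π/2 = 50*π.
  (u')² cross terms: 2·(-20)·(10)·∫cos(5x)·sin(2x) dx = -400·(-4/21) = 1600/21.
  So ∫_0^π (u')² dx = 200*π + 50*π + 1600/21 = 1600/21 + 250*π.
||u||_{H^1}^2 = (400/21 + 41*π/2) + (1600/21 + 250*π) = 2000/21 + 541*π/2.


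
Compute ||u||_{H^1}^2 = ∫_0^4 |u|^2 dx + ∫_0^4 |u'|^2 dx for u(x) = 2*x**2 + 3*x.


||u||_{H^1}^2 = 35228/15

The H^1 norm (squared) on an interval (0, L) is
  ||u||_{H^1}^2 = ∫_0^L u(x)^2 dx + ∫_0^L u'(x)^2 dx.
Compute u'(x) = 4*x + 3.
Then u(x)^2 = 4*x**4 + 12*x**3 + 9*x**2 and u'(x)^2 = 16*x**2 + 24*x + 9.
Integrate each monomial from 0 to 4 using ∫_0^4 c·x^n dx = c·4^(n+1)/(n+1):
  ∫_0^4 u(x)^2 dx = ∫_0^4 (4*x^4 + 12*x^3 + 9*x^2) dx. Term by term:
    ∫_0^4 4*x^4 dx = 4096/5;  ∫_0^4 12*x^3 dx = 768;  ∫_0^4 9*x^2 dx = 192.
  Sum: 4096/5 + 768 + 192 = 8896/5.
  ∫_0^4 u'(x)^2 dx = ∫_0^4 (16*x^2 + 24*x + 9) dx. Term by term:
    ∫_0^4 16*x^2 dx = 1024/3;  ∫_0^4 24*x dx = 192;  ∫_0^4 9 dx = 36.
  Sum: 1024/3 + 192 + 36 = 1708/3.
Adding: ||u||_{H^1}^2 = 8896/5 + 1708/3 = 35228/15.


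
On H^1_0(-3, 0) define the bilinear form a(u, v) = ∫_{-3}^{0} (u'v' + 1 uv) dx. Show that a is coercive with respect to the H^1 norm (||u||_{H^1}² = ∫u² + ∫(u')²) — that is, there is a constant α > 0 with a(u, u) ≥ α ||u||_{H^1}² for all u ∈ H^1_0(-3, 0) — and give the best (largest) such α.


α = 1

Coercivity of a(·,·) on H^1_0(-3, 0) means a(u, u) ≥ α ||u||_{H^1}² for every u ∈ H^1_0.
The interval has length L = 3, and Poincaré/coercivity depend only on L. Here a(u, u) = ∫(u')² + (1)·∫u².
Here c = 1 ≥ 1, so a(u,u) = ∫(u')² + c∫u² ≥ ∫(u')² + ∫u² = ||u||_{H^1}², i.e. α = 1 works. No larger α is possible: a(u,u) ≥ α||u||_{H^1}² means (1−α)∫(u')² ≥ (α−c)∫u², and for the modes u_n = sin(nπ(x−x₀)/L) (x₀ the left endpoint) one has ∫u_n²/∫(u_n')² = (L/(nπ))² → 0, so a(u_n,u_n)/||u_n||_{H^1}² → 1. Hence the optimal constant is α = 1.
Therefore α = 1.


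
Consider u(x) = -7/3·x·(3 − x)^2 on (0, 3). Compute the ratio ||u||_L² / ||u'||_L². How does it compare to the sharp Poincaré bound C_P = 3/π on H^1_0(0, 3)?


||u||_L² / ||u'||_L² = 3*sqrt(14)/14 < C_P = 3/π.

u(x) = -7/3·x·(3 − x)^2, so u'(x) = 7*(1 - x)*(x - 3).
u(x) = -7/3·x·(3 − x)^2 vanishes at x = 0 and x = 3, so u ∈ H^1_0(0, 3). Differentiate via the product rule and integrate the resulting polynomials term by term.
  ∫_0^3 u² dx = ∫_0^3 (49*x^6/9 - 196*x^5/3 + 294*x^4 - 588*x^3 + 441*x^2) dx. Term by term:
    ∫_0^3 49*x^6/9 dx = 1701;  ∫_0^3 -196*x^5/3 dx = -7938;  ∫_0^3 294*x^4 dx = 71442/5;
    ∫_0^3 -588*x^3 dx = -11907;  ∫_0^3 441*x^2 dx = 3969.
  Sum: 1701 − 7938 + 71442/5 − 11907 + 3969 = 567/5.
  ∫_0^3 (u')² dx = ∫_0^3 (49*x^4 - 392*x^3 + 1078*x^2 - 1176*x + 441) dx. Term by term:
    ∫_0^3 49*x^4 dx = 11907/5;  ∫_0^3 -392*x^3 dx = -7938;  ∫_0^3 1078*x^2 dx = 9702;
    ∫_0^3 -1176*x dx = -5292;  ∫_0^3 441 dx = 1323.
  Sum: 11907/5 − 7938 + 9702 − 5292 + 1323 = 882/5.
∫_0^3 u² dx = 567/5, so ||u||_L² = 9*sqrt(35)/5.
∫_0^3 (u')² dx = 882/5, so ||u'||_L² = 21*sqrt(10)/5.
Ratio ||u||_L² / ||u'||_L² = 3*sqrt(14)/14.
Sharp Poincaré constant on H^1_0(0, 3) is C_P = L/π = 3/π, achieved by sin(π/3·x).
A polynomial bump cannot attain the sharp Poincaré constant (only the first sine eigenfunction does), so the ratio is strictly less than C_P, consistent with ||u||_L² ≤ C_P ||u'||_L².


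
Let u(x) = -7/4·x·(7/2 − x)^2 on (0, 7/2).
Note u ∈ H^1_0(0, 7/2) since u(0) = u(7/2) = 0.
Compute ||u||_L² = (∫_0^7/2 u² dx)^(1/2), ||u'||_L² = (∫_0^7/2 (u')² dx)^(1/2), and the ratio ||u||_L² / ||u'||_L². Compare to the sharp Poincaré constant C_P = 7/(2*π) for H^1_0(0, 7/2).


||u||_L² / ||u'||_L² = sqrt(14)/4 < C_P = 7/(2*π).

u(x) = -7/4·x·(7/2 − x)^2, so u'(x) = -21*x^2/4 + 49*x/2 - 343/16.
u(x) = -7/4·x·(7/2 − x)^2 vanishes at x = 0 and x = 7/2, so u ∈ H^1_0(0, 7/2). Differentiate via the product rule and integrate the resulting polynomials term by term.
  ∫_0^7/2 u² dx = ∫_0^7/2 (49*x^6/16 - 343*x^5/8 + 7203*x^4/32 - 16807*x^3/32 + 117649*x^2/256) dx. Term by term:
    ∫_0^7/2 49*x^6/16 dx = 5764801/2048;  ∫_0^7/2 -343*x^5/8 dx = -40353607/3072;  ∫_0^7/2 7203*x^4/32 dx = 121060821/5120;
    ∫_0^7/2 -16807*x^3/32 dx = -40353607/2048;  ∫_0^7/2 117649*x^2/256 dx = 40353607/6144.
  Sum: 5764801/2048 − 40353607/3072 + 121060821/5120 − 40353607/2048 + 40353607/6144 = 5764801/30720.
  ∫_0^7/2 (u')² dx = ∫_0^7/2 (441*x^4/16 - 1029*x^3/4 + 26411*x^2/32 - 16807*x/16 + 117649/256) dx. Term by term:
    ∫_0^7/2 441*x^4/16 dx = 7411887/2560;  ∫_0^7/2 -1029*x^3/4 dx = -2470629/256;  ∫_0^7/2 26411*x^2/32 dx = 9058973/768;
    ∫_0^7/2 -16807*x/16 dx = -823543/128;  ∫_0^7/2 117649/256 dx = 823543/512.
  Sum: 7411887/2560 − 2470629/256 + 9058973/768 − 823543/128 + 823543/512 = 823543/3840.
∫_0^7/2 u² dx = 5764801/30720, so ||u||_L² = 2401*sqrt(30)/960.
∫_0^7/2 (u')² dx = 823543/3840, so ||u'||_L² = 343*sqrt(105)/240.
Ratio ||u||_L² / ||u'||_L² = sqrt(14)/4.
Sharp Poincaré constant on H^1_0(0, 7/2) is C_P = L/π = 7/(2*π), achieved by sin(2*π/7·x).
A polynomial bump cannot attain the sharp Poincaré constant (only the first sine eigenfunction does), so the ratio is strictly less than C_P, consistent with ||u||_L² ≤ C_P ||u'||_L².


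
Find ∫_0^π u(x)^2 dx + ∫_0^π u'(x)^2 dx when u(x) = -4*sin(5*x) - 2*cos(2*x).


||u||_{H^1(0,π)}^2 = 800/21 + 218*π

u'(x) = 4*sin(2*x) - 20*cos(5*x).
Expand u² and (u')² and integrate term by term on (0, π), using: for integers n ≥ 1, ∫_0^π sin²(nx) dx = ∫_0^π cos²(nx) dx = π/2; for n ≠ n', ∫_0^π sin(nx)sin(n'x) dx = ∫_0^π cos(nx)cos(n'x) dx = 0; and by product-to-sum, ∫_0^π sin(nx)cos(n'x) dx = ½∫_0^π [sin((n+n')x) + sin((n−n')x)] dx, which is 0 when n+n' is even and 2n/(n²−n'²) when n+n' is odd (it need not vanish on (0, π)).
  u² squared terms: (-4)²·∫sin(5x)² dx = 16·π/2 = 8*π;  (-2)²·∫cos(2x)² dx = 4·π/2 = 2*π.
  u² cross terms: 2·(-4)·(-2)·∫sin(5x)·cos(2x) dx = 16·(10/21) = 160/21.
  So ∫_0^π u² dx = 8*π + 2*π + 160/21 = 160/21 + 10*π.
  (u')² squared terms: (-20)²·∫cos(5x)² dx = 400·π/2 = 200*π;  (4)²·∫sin(2x)² dx = 16·π/2 = 8*π.
  (u')² cross terms: 2·(-20)·(4)·∫cos(5x)·sin(2x) dx = -160·(-4/21) = 640/21.
  So ∫_0^π (u')² dx = 200*π + 8*π + 640/21 = 640/21 + 208*π.
||u||_{H^1}^2 = (160/21 + 10*π) + (640/21 + 208*π) = 800/21 + 218*π.


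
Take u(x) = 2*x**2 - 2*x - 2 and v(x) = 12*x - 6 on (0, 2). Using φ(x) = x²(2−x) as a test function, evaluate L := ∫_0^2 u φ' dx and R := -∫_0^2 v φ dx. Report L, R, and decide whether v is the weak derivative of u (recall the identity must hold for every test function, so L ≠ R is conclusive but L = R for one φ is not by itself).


LHS = -56/15, RHS = -56/5. No, v is not the weak derivative of u.

u(x) = 2*x**2 - 2*x - 2, classical derivative u'(x) = 4*x - 2.
φ(x) = x²(2−x), so φ'(x) = x*(4 - 3*x).
Note φ(0) = φ(2) = 0, so the boundary term u·φ vanishes.
LHS = ∫_0^2 u(x) φ'(x) dx = ∫_0^2 (-6*x^4 + 14*x^3 - 2*x^2 - 8*x) dx. Term by term:
  ∫_0^2 -6*x^4 dx = -192/5;  ∫_0^2 14*x^3 dx = 56;  ∫_0^2 -2*x^2 dx = -16/3;
  ∫_0^2 -8*x dx = -16.
Sum: -192/5 + 56 − 16/3 − 16 = -56/15.
So LHS = -56/15.
∫_0^2 v(x) φ(x) dx = ∫_0^2 (-12*x^4 + 30*x^3 - 12*x^2) dx. Term by term:
  ∫_0^2 -12*x^4 dx = -384/5;  ∫_0^2 30*x^3 dx = 120;  ∫_0^2 -12*x^2 dx = -32.
Sum: -384/5 + 120 − 32 = 56/5.
So RHS = -∫_0^2 v(x) φ(x) dx = -56/5.
LHS − RHS = 112/15 ≠ 0, so the identity fails.
(For a valid weak derivative the identity must hold for EVERY test function, in particular this one. The failure shows v is NOT the weak derivative of u.)
Correct weak derivative would be u'(x) = 4*x - 2.


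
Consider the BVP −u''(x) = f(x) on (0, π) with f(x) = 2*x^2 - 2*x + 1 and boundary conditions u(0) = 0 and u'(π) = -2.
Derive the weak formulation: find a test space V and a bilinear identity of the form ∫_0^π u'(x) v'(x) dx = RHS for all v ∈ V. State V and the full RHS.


V = {v ∈ H^1(0, π) : v(0) = 0} (test functions vanish at x = 0 where u is specified); weak form: ∫_0^π u'v' dx = ∫_0^π (2*x^2 - 2*x + 1) v dx − 2·v(π) for all v ∈ V.

Multiply both sides by a test function v and integrate from 0 to π:
  ∫_0^π −u''(x) v(x) dx = ∫_0^π f(x) v(x) dx.
Integrate the LHS by parts once:
  ∫_0^π −u'' v dx = −[u'(x) v(x)]_0^π + ∫_0^π u'(x) v'(x) dx.
Thus ∫_0^π u'(x) v'(x) dx = ∫_0^π f(x) v(x) dx + [u'(x) v(x)]_0^π.
Choose V so that boundary terms are either known or forced to vanish.
Mixed BC: u(0) = 0 (Dirichlet) and u'(π) = -2 (Neumann). Define V = {v ∈ H^1(0, π) : v(0) = 0}. Then [u' v]_0^π = u'(π)·v(π) − u'(0)·0 = − 2·v(π).
Weak formulation: find u (satisfying any essential BC) such that ∫_0^π u'(x) v'(x) dx = ∫_0^π f v dx − 2·v(π) for all v ∈ V (Dirichlet at 0 absorbed into V; Neumann datum at x = π contributes the boundary term).
Substituting f(x) = 2*x^2 - 2*x + 1, the right-hand side is ∫_0^π (2*x^2 - 2*x + 1) v dx − 2·v(π).


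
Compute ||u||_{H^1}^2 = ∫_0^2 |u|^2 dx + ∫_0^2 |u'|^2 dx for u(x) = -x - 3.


||u||_{H^1}^2 = 104/3

The H^1 norm (squared) on an interval (0, L) is
  ||u||_{H^1}^2 = ∫_0^L u(x)^2 dx + ∫_0^L u'(x)^2 dx.
Compute u'(x) = -1.
Then u(x)^2 = x**2 + 6*x + 9 and u'(x)^2 = 1.
Integrate each monomial from 0 to 2 using ∫_0^2 c·x^n dx = c·2^(n+1)/(n+1):
  ∫_0^2 u(x)^2 dx = ∫_0^2 (x^2 + 6*x + 9) dx. Term by term:
    ∫_0^2 x^2 dx = 8/3;  ∫_0^2 6*x dx = 12;  ∫_0^2 9 dx = 18.
  Sum: 8/3 + 12 + 18 = 98/3.
  ∫_0^2 u'(x)^2 dx = ∫_0^2 (1) dx. Term by term:
    ∫_0^2 1 dx = 2.
Adding: ||u||_{H^1}^2 = 98/3 + 2 = 104/3.


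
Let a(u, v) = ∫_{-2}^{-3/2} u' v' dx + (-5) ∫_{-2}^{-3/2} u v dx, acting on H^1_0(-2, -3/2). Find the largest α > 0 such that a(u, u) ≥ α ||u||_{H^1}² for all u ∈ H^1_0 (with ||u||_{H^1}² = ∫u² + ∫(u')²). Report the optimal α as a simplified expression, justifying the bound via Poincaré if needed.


α = (-5 + 4*π^2)/(1 + 4*π^2)

Coercivity of a(·,·) on H^1_0(-2, -3/2) means a(u, u) ≥ α ||u||_{H^1}² for every u ∈ H^1_0.
The interval has length L = 1/2, and Poincaré/coercivity depend only on L. Here a(u, u) = ∫(u')² + (-5)·∫u².
Here c = -5 < 0 with |c| < (π/L)² = 4*π^2, so coercivity still holds. The condition a(u,u) ≥ α||u||_{H^1}² reads (1−α)∫(u')² ≥ (α−c)∫u². Any admissible α is ≤ 1 (rapidly oscillating u have ∫u²/∫(u')² → 0), and α = 1 would force 0 ≥ (1−c)∫u², impossible since c < 1; so 1−α > 0. By the sharp Poincaré inequality on H^1_0 of an interval of length L, ∫(u')² ≥ (π/L)²∫u² with equality for the first sine mode sin(π(x−x₀)/L) (x₀ the left endpoint), so the inequality holds for all u iff (1−α)(π/L)² ≥ α − c, i.e. α ≤ ((π/L)² + c)/((π/L)² + 1) = (1 + c(L/π)²)/(1 + (L/π)²). (Direct route, valid since c ≤ 0: Poincaré gives c∫u² ≥ c(L/π)²∫(u')², so a(u,u) ≥ (1 + c(L/π)²)∫(u')², while ||u||_{H^1}² ≤ (1 + (L/π)²)∫(u')²; dividing yields the same α.) With (π/L)² = 4*π^2 and c = -5, the largest admissible constant is α = ((π/L)² + c)/((π/L)² + 1).
Simplifying, α = (-5 + 4*π^2)/(1 + 4*π^2).


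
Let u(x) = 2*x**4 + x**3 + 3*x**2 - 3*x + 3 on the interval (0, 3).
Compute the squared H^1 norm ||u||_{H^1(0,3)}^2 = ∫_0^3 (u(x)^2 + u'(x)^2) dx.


||u||_{H^1}^2 = 93501/2

The H^1 norm (squared) on an interval (0, L) is
  ||u||_{H^1}^2 = ∫_0^L u(x)^2 dx + ∫_0^L u'(x)^2 dx.
Compute u'(x) = 8*x**3 + 3*x**2 + 6*x - 3.
Then u(x)^2 = 4*x**8 + 4*x**7 + 13*x**6 - 6*x**5 + 15*x**4 - 12*x**3 + 27*x**2 - 18*x + 9 and u'(x)^2 = 64*x**6 + 48*x**5 + 105*x**4 - 12*x**3 + 18*x**2 - 36*x + 9.
Integrate each monomial from 0 to 3 using ∫_0^3 c·x^n dx = c·3^(n+1)/(n+1):
  ∫_0^3 u(x)^2 dx = ∫_0^3 (4*x^8 + 4*x^7 + 13*x^6 - 6*x^5 + 15*x^4 - 12*x^3 + 27*x^2 - 18*x + 9) dx. Term by term:
    ∫_0^3 4*x^8 dx = 8748;  ∫_0^3 4*x^7 dx = 6561/2;  ∫_0^3 13*x^6 dx = 28431/7;
    ∫_0^3 -6*x^5 dx = -729;  ∫_0^3 15*x^4 dx = 729;  ∫_0^3 -12*x^3 dx = -243;
    ∫_0^3 27*x^2 dx = 243;  ∫_0^3 -18*x dx = -81;  ∫_0^3 9 dx = 27.
  Sum: 8748 + 6561/2 + 28431/7 − 729 + 729 − 243 + 243 − 81 + 27 = 224505/14.
  ∫_0^3 u'(x)^2 dx = ∫_0^3 (64*x^6 + 48*x^5 + 105*x^4 - 12*x^3 + 18*x^2 - 36*x + 9) dx. Term by term:
    ∫_0^3 64*x^6 dx = 139968/7;  ∫_0^3 48*x^5 dx = 5832;  ∫_0^3 105*x^4 dx = 5103;
    ∫_0^3 -12*x^3 dx = -243;  ∫_0^3 18*x^2 dx = 162;  ∫_0^3 -36*x dx = -162;
    ∫_0^3 9 dx = 27.
  Sum: 139968/7 + 5832 + 5103 − 243 + 162 − 162 + 27 = 215001/7.
Adding: ||u||_{H^1}^2 = 224505/14 + 215001/7 = 93501/2.
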